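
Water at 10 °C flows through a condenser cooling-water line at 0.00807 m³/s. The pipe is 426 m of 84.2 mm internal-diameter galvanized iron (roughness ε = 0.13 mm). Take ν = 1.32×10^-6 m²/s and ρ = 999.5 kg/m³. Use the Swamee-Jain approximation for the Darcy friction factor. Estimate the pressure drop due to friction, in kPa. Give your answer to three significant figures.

Δp ≈ 129 kPa

V = 4Q/(πD²) = 4·0.00807/(π·0.0842²) = 1.449 m/s
Re = VD/ν = 1.449·0.0842/1.32×10^-6 = 9.24×10^4 → turbulent
ε/D = 0.13/84.2 = 0.00154
Swamee-Jain: f = 0.02421
h_f = f(L/D)V²/(2g) = 0.02421·(426/0.0842)·1.449²/(2·9.81) = 13.12 m
Δp = ρg·h_f = 999.5·9.81·13.12 = 128.6 kPa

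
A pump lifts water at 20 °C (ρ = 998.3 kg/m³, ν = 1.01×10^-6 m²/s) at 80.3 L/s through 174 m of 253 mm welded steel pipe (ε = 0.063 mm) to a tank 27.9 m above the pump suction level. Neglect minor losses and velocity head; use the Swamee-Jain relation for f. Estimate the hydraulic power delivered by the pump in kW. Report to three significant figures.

V = 4Q/(πD²) = 1.597 m/s; Re = 4.00×10^5; ε/D = 2.49×10^-4; f = 0.01624
h_f = f(L/D)V²/2g = 1.453 m
Total head H = z + h_f = 27.9 + 1.453 = 29.35 m
P_hyd = ρgQH = 998.3·9.81·0.0803·29.35 = 23.08 kW

P_hyd ≈ 23.1 kW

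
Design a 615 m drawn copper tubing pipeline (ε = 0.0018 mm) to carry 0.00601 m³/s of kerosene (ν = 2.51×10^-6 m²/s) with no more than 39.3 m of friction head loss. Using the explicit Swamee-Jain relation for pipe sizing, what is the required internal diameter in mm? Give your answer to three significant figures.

D ≈ 63.5 mm

Swamee-Jain (Type III): D = 0.66·[ε^1.25·(LQ²/(gh_f))^4.75 + ν·Q^9.4·(L/(gh_f))^5.2]^0.04
LQ²/(gh_f) = 5.762×10^-5; L/(gh_f) = 1.595
Term 1 = ε^1.25·(…)^4.75 = 4.81×10^-28; Term 2 = ν·Q^9.4·(…)^5.2 = 3.76×10^-26
D = 0.66·(4.81×10^-28 + 3.76×10^-26)^0.04 = 0.06350 m = 63.5 mm
Check: V = 1.90 m/s, Re = 4.80×10^4, f = 0.02107, h_f = 37.4 m ≈ 39.3 m ✓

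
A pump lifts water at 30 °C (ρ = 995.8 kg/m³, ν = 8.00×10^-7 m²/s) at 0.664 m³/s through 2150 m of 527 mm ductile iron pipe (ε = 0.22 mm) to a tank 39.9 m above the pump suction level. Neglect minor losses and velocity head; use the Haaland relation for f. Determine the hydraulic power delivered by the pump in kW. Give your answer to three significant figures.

V = 4Q/(πD²) = 3.044 m/s; Re = 2.01×10^6; ε/D = 4.17×10^-4; f = 0.01633
h_f = f(L/D)V²/2g = 31.47 m
Total head H = z + h_f = 39.9 + 31.47 = 71.37 m
P_hyd = ρgQH = 995.8·9.81·0.664·71.37 = 462.9 kW

P_hyd ≈ 463 kW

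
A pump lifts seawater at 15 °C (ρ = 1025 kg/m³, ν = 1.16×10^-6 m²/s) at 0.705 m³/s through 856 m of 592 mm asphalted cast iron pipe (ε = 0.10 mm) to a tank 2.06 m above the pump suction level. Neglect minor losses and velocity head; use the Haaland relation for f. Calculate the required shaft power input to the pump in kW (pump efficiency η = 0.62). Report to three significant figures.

V = 4Q/(πD²) = 2.561 m/s; Re = 1.31×10^6; ε/D = 1.69×10^-4; f = 0.01404
h_f = f(L/D)V²/2g = 6.788 m
Total head H = z + h_f = 2.06 + 6.788 = 8.848 m
P_hyd = ρgQH = 1025·9.81·0.705·8.848 = 62.72 kW
P_shaft = P_hyd/η = 62.72/0.62 = 101.2 kW

P_shaft ≈ 101 kW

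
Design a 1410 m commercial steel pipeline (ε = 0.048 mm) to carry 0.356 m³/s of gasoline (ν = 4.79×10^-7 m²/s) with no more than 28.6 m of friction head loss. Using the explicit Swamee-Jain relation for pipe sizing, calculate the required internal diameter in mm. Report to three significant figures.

Swamee-Jain (Type III): D = 0.66·[ε^1.25·(LQ²/(gh_f))^4.75 + ν·Q^9.4·(L/(gh_f))^5.2]^0.04
LQ²/(gh_f) = 0.6369; L/(gh_f) = 5.026
Term 1 = ε^1.25·(…)^4.75 = 4.69×10^-7; Term 2 = ν·Q^9.4·(…)^5.2 = 1.29×10^-7
D = 0.66·(4.69×10^-7 + 1.29×10^-7)^0.04 = 0.3720 m = 372 mm
Check: V = 3.27 m/s, Re = 2.54×10^6, f = 0.01322, h_f = 27.4 m ≈ 28.6 m ✓

D ≈ 372 mm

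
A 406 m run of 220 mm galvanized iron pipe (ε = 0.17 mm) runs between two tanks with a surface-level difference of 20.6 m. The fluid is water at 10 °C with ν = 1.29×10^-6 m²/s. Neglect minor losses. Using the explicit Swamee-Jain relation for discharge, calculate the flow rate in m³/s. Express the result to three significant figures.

Swamee-Jain (Type II): Q = -0.965·√(gD⁵h_f/L)·ln[ε/(3.7D) + √(3.17ν²L/(gD³h_f))]
√(gD⁵h_f/L) = √(9.81·0.220⁵·20.6/406) = 0.01602
ε/(3.7D) = 2.09×10^-4; √(3.17ν²L/(gD³h_f)) = 3.15×10^-5
Q = -0.965·0.01602·ln(2.404×10^-4) = 0.1288 m³/s
Check: V = 3.39 m/s, Re = 5.78×10^5, f = 0.01920, h_f = 20.7 m ≈ 20.6 m ✓

Q ≈ 0.129 m³/s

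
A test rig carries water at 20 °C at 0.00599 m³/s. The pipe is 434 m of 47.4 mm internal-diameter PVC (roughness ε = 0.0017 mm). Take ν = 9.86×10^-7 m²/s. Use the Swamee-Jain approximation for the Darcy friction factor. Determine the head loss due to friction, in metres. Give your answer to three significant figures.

h_f ≈ 88.5 m

V = 4Q/(πD²) = 4·0.00599/(π·0.0474²) = 3.395 m/s
Re = VD/ν = 3.395·0.0474/9.86×10^-7 = 1.63×10^5 → turbulent
ε/D = 0.0017/47.4 = 3.59×10^-5
Swamee-Jain: f = 0.01645
h_f = f(L/D)V²/(2g) = 0.01645·(434/0.0474)·3.395²/(2·9.81) = 88.48 m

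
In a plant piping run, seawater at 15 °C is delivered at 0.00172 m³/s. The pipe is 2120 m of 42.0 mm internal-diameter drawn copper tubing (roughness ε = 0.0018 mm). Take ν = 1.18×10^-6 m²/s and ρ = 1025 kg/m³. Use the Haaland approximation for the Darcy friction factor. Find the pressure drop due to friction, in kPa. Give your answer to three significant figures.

V = 4Q/(πD²) = 4·0.00172/(π·0.0420²) = 1.241 m/s
Re = VD/ν = 1.241·0.0420/1.18×10^-6 = 4.42×10^4 → turbulent
ε/D = 0.0018/42.0 = 4.29×10^-5
Haaland: f = 0.02140
h_f = f(L/D)V²/(2g) = 0.02140·(2120/0.0420)·1.241²/(2·9.81) = 84.87 m
Δp = ρg·h_f = 1025·9.81·84.87 = 853.4 kPa

Δp ≈ 853 kPa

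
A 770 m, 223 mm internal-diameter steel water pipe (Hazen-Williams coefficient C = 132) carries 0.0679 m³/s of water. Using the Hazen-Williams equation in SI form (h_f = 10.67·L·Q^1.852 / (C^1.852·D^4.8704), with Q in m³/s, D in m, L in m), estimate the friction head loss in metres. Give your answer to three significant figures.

h_f ≈ 9.95 m

h_f = 10.67·770·0.0679^1.852 / (132^1.852·0.223^4.8704) = 9.954 m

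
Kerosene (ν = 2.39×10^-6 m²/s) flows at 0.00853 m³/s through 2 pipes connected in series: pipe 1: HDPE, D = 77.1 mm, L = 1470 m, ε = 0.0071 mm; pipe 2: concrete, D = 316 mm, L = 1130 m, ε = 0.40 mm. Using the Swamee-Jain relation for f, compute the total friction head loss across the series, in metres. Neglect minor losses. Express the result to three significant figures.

Pipe 1: V = 1.827 m/s, Re = 5.89×10^4, ε/D = 9.21×10^-5, f = 0.02042, h_1 = f(L/D)V²/2g = 66.24 m
Pipe 2: V = 0.1088 m/s, Re = 1.44×10^4, ε/D = 0.00127, f = 0.03057, h_2 = f(L/D)V²/2g = 0.06592 m
Series → Q common, losses add: H = Σh = 66.31 m

H ≈ 66.3 m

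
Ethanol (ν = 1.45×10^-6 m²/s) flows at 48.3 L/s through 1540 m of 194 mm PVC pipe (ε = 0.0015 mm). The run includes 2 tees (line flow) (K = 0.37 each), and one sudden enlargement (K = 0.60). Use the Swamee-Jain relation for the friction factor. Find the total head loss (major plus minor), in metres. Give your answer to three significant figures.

H_L ≈ 16.8 m

V = 4Q/(πD²) = 1.634 m/s; V²/2g = 0.1361 m
Re = 2.19×10^5, ε/D = 7.73×10^-6 → f = 0.01534 (Swamee-Jain)
Major: h_f = f(L/D)·V²/2g = 0.01534·7938·0.1361 = 16.57 m
Minor: ΣK = 1.34; h_m = ΣK·V²/2g = 0.1824 m
Total H_L = 16.57 + 0.1824 = 16.75 m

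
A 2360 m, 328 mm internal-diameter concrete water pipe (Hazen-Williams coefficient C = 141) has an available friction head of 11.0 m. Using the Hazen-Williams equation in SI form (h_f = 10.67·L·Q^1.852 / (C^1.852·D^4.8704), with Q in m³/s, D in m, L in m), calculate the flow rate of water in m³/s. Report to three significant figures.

Rearranging: Q = [h_f·C^1.852·D^4.8704 / (10.67·L)]^(1/1.852)
Q = [11.0·141^1.852·0.328^4.8704 / (10.67·2360)]^0.540 = 0.1153 m³/s

Q ≈ 0.115 m³/s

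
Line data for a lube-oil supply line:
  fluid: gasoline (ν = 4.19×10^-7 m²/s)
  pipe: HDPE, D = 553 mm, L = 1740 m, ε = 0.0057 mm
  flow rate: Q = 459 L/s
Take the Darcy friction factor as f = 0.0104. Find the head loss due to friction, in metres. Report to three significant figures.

V = 4Q/(πD²) = 4·0.459/(π·0.553²) = 1.911 m/s
h_f = f(L/D)V²/(2g) = 0.01040·(1740/0.553)·1.911²/(2·9.81) = 6.091 m

h_f ≈ 6.09 m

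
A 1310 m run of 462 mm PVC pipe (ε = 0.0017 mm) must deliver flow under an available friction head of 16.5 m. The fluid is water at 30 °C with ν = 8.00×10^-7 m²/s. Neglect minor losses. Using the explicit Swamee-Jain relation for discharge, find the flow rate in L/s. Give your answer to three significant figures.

Swamee-Jain (Type II): Q = -0.965·√(gD⁵h_f/L)·ln[ε/(3.7D) + √(3.17ν²L/(gD³h_f))]
√(gD⁵h_f/L) = √(9.81·0.462⁵·16.5/1310) = 0.05100
ε/(3.7D) = 9.95×10^-7; √(3.17ν²L/(gD³h_f)) = 1.29×10^-5
Q = -0.965·0.05100·ln(1.390×10^-5) = 0.5504 m³/s
Check: V = 3.28 m/s, Re = 1.90×10^6, f = 0.01059, h_f = 16.5 m ≈ 16.5 m ✓

Q ≈ 550 L/s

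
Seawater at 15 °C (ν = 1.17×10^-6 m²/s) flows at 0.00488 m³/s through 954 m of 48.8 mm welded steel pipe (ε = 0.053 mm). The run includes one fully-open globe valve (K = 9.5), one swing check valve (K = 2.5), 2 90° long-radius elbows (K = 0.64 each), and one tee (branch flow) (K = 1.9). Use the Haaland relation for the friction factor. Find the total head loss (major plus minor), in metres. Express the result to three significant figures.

V = 4Q/(πD²) = 2.609 m/s; V²/2g = 0.3470 m
Re = 1.09×10^5, ε/D = 0.00109 → f = 0.02211 (Haaland)
Major: h_f = f(L/D)·V²/2g = 0.02211·19549·0.3470 = 149.9 m
Minor: ΣK = 15.2; h_m = ΣK·V²/2g = 5.267 m
Total H_L = 149.9 + 5.267 = 155.2 m

H_L ≈ 155 m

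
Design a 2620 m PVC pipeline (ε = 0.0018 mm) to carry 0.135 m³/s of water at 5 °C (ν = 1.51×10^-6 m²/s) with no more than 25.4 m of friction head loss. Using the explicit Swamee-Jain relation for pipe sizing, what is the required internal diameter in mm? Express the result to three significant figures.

Swamee-Jain (Type III): D = 0.66·[ε^1.25·(LQ²/(gh_f))^4.75 + ν·Q^9.4·(L/(gh_f))^5.2]^0.04
LQ²/(gh_f) = 0.1916; L/(gh_f) = 10.51
Term 1 = ε^1.25·(…)^4.75 = 2.58×10^-11; Term 2 = ν·Q^9.4·(…)^5.2 = 2.08×10^-9
D = 0.66·(2.58×10^-11 + 2.08×10^-9)^0.04 = 0.2968 m = 297 mm
Check: V = 1.95 m/s, Re = 3.84×10^5, f = 0.01382, h_f = 23.7 m ≈ 25.4 m ✓

D ≈ 297 mm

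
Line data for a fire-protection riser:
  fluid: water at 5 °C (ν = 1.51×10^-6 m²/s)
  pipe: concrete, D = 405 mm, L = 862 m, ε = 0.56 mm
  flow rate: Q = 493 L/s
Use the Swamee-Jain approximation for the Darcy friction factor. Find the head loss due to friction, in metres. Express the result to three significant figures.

V = 4Q/(πD²) = 4·0.493/(π·0.405²) = 3.827 m/s
Re = VD/ν = 3.827·0.405/1.51×10^-6 = 1.03×10^6 → turbulent
ε/D = 0.56/405 = 0.00138
Swamee-Jain: f = 0.02160
h_f = f(L/D)V²/(2g) = 0.02160·(862/0.405)·3.827²/(2·9.81) = 34.31 m

h_f ≈ 34.3 m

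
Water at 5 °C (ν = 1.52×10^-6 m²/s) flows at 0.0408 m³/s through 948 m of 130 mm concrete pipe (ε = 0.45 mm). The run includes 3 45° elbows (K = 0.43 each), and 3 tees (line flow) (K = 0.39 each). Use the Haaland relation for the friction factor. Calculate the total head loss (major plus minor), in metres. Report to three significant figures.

V = 4Q/(πD²) = 3.074 m/s; V²/2g = 0.4816 m
Re = 2.63×10^5, ε/D = 0.00346 → f = 0.02772 (Haaland)
Major: h_f = f(L/D)·V²/2g = 0.02772·7292·0.4816 = 97.36 m
Minor: ΣK = 2.46; h_m = ΣK·V²/2g = 1.185 m
Total H_L = 97.36 + 1.185 = 98.54 m

H_L ≈ 98.5 m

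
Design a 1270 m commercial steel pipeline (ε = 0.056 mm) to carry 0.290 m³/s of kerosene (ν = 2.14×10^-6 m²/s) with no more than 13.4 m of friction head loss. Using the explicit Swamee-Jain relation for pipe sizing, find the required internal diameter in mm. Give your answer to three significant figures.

D ≈ 403 mm

Swamee-Jain (Type III): D = 0.66·[ε^1.25·(LQ²/(gh_f))^4.75 + ν·Q^9.4·(L/(gh_f))^5.2]^0.04
LQ²/(gh_f) = 0.8125; L/(gh_f) = 9.661
Term 1 = ε^1.25·(…)^4.75 = 1.81×10^-6; Term 2 = ν·Q^9.4·(…)^5.2 = 2.51×10^-6
D = 0.66·(1.81×10^-6 + 2.51×10^-6)^0.04 = 0.4027 m = 403 mm
Check: V = 2.28 m/s, Re = 4.29×10^5, f = 0.01515, h_f = 12.6 m ≈ 13.4 m ✓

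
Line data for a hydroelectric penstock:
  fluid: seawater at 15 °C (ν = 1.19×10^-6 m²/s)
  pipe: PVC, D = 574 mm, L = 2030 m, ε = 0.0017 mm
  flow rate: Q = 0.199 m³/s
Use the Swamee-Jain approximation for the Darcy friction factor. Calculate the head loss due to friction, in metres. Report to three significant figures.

V = 4Q/(πD²) = 4·0.199/(π·0.574²) = 0.7690 m/s
Re = VD/ν = 0.7690·0.574/1.19×10^-6 = 3.71×10^5 → turbulent
ε/D = 0.0017/574 = 2.96×10^-6
Swamee-Jain: f = 0.01386
h_f = f(L/D)V²/(2g) = 0.01386·(2030/0.574)·0.7690²/(2·9.81) = 1.477 m

h_f ≈ 1.48 m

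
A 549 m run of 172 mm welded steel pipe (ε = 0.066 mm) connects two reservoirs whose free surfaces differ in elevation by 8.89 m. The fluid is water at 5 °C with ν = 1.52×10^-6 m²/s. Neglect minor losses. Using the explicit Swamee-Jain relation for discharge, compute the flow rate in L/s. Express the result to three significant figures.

Q ≈ 40.2 L/s

Swamee-Jain (Type II): Q = -0.965·√(gD⁵h_f/L)·ln[ε/(3.7D) + √(3.17ν²L/(gD³h_f))]
√(gD⁵h_f/L) = √(9.81·0.172⁵·8.89/549) = 0.004890
ε/(3.7D) = 1.04×10^-4; √(3.17ν²L/(gD³h_f)) = 9.52×10^-5
Q = -0.965·0.004890·ln(1.989×10^-4) = 0.04022 m³/s
Check: V = 1.73 m/s, Re = 1.96×10^5, f = 0.01833, h_f = 8.94 m ≈ 8.89 m ✓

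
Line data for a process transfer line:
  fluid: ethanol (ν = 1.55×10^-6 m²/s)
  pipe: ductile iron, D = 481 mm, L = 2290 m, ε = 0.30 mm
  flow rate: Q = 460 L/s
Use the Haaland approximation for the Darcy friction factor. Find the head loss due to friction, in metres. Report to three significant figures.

h_f ≈ 28.1 m

V = 4Q/(πD²) = 4·0.460/(π·0.481²) = 2.531 m/s
Re = VD/ν = 2.531·0.481/1.55×10^-6 = 7.86×10^5 → turbulent
ε/D = 0.30/481 = 6.24×10^-4
Haaland: f = 0.01807
h_f = f(L/D)V²/(2g) = 0.01807·(2290/0.481)·2.531²/(2·9.81) = 28.10 m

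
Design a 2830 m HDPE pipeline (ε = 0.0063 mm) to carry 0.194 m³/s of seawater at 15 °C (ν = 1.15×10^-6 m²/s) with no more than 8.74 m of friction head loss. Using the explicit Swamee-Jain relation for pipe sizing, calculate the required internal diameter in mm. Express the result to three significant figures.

Swamee-Jain (Type III): D = 0.66·[ε^1.25·(LQ²/(gh_f))^4.75 + ν·Q^9.4·(L/(gh_f))^5.2]^0.04
LQ²/(gh_f) = 1.242; L/(gh_f) = 33.01
Term 1 = ε^1.25·(…)^4.75 = 8.84×10^-7; Term 2 = ν·Q^9.4·(…)^5.2 = 1.83×10^-5
D = 0.66·(8.84×10^-7 + 1.83×10^-5)^0.04 = 0.4274 m = 427 mm
Check: V = 1.35 m/s, Re = 5.03×10^5, f = 0.01331, h_f = 8.21 m ≈ 8.74 m ✓

D ≈ 427 mm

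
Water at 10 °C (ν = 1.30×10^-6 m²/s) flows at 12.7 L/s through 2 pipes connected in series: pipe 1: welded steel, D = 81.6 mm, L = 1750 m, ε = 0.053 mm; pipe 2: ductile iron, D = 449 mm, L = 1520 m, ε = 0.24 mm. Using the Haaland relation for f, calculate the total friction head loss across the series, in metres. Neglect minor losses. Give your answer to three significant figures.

H ≈ 128 m

Pipe 1: V = 2.428 m/s, Re = 1.52×10^5, ε/D = 6.50×10^-4, f = 0.01982, h_1 = f(L/D)V²/2g = 127.7 m
Pipe 2: V = 0.08021 m/s, Re = 2.77×10^4, ε/D = 5.35×10^-4, f = 0.02494, h_2 = f(L/D)V²/2g = 0.02769 m
Series → Q common, losses add: H = Σh = 127.8 m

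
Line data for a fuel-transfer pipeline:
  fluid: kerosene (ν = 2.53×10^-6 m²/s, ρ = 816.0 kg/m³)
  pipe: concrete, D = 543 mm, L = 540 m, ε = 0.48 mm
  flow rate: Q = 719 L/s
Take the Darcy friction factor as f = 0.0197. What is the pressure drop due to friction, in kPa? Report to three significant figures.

Δp ≈ 77.1 kPa

V = 4Q/(πD²) = 4·0.719/(π·0.543²) = 3.105 m/s
h_f = f(L/D)V²/(2g) = 0.01970·(540/0.543)·3.105²/(2·9.81) = 9.626 m
Δp = ρg·h_f = 816.0·9.81·9.626 = 77.05 kPa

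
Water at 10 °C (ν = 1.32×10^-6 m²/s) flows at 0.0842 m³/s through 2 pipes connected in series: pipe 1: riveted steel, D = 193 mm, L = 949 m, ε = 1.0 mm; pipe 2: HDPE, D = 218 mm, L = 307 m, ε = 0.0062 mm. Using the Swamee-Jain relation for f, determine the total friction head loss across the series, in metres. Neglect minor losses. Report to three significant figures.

Pipe 1: V = 2.878 m/s, Re = 4.21×10^5, ε/D = 0.00518, f = 0.03103, h_1 = f(L/D)V²/2g = 64.41 m
Pipe 2: V = 2.256 m/s, Re = 3.73×10^5, ε/D = 2.84×10^-5, f = 0.01418, h_2 = f(L/D)V²/2g = 5.179 m
Series → Q common, losses add: H = Σh = 69.59 m

H ≈ 69.6 m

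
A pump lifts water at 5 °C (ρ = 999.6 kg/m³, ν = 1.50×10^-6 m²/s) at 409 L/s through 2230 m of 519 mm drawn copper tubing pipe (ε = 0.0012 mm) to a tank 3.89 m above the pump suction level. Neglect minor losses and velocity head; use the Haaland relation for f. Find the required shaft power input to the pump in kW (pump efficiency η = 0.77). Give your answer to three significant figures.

P_shaft ≈ 73.3 kW

V = 4Q/(πD²) = 1.933 m/s; Re = 6.69×10^5; ε/D = 2.31×10^-6; f = 0.01244
h_f = f(L/D)V²/2g = 10.18 m
Total head H = z + h_f = 3.89 + 10.18 = 14.07 m
P_hyd = ρgQH = 999.6·9.81·0.409·14.07 = 56.44 kW
P_shaft = P_hyd/η = 56.44/0.77 = 73.30 kW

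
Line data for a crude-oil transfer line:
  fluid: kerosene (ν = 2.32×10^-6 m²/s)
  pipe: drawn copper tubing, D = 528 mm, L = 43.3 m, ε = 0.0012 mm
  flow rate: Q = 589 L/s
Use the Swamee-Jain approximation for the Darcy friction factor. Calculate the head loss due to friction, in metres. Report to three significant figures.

V = 4Q/(πD²) = 4·0.589/(π·0.528²) = 2.690 m/s
Re = VD/ν = 2.690·0.528/2.32×10^-6 = 6.12×10^5 → turbulent
ε/D = 0.0012/528 = 2.27×10^-6
Swamee-Jain: f = 0.01267
h_f = f(L/D)V²/(2g) = 0.01267·(43.3/0.528)·2.690²/(2·9.81) = 0.3832 m

h_f ≈ 0.383 m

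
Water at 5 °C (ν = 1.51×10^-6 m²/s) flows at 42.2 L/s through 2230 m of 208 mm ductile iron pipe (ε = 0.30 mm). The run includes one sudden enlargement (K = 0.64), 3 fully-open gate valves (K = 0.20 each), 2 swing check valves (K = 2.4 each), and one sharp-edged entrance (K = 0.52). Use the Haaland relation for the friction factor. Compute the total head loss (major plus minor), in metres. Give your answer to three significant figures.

V = 4Q/(πD²) = 1.242 m/s; V²/2g = 0.07861 m
Re = 1.71×10^5, ε/D = 0.00144 → f = 0.02268 (Haaland)
Major: h_f = f(L/D)·V²/2g = 0.02268·10721·0.07861 = 19.12 m
Minor: ΣK = 6.56; h_m = ΣK·V²/2g = 0.5157 m
Total H_L = 19.12 + 0.5157 = 19.63 m

H_L ≈ 19.6 m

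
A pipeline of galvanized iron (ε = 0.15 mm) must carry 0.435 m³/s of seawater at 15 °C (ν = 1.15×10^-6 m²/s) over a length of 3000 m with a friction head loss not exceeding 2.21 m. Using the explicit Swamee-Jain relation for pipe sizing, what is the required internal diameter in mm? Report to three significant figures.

D ≈ 807 mm

Swamee-Jain (Type III): D = 0.66·[ε^1.25·(LQ²/(gh_f))^4.75 + ν·Q^9.4·(L/(gh_f))^5.2]^0.04
LQ²/(gh_f) = 26.18; L/(gh_f) = 138.4
Term 1 = ε^1.25·(…)^4.75 = 90.3; Term 2 = ν·Q^9.4·(…)^5.2 = 62.5
D = 0.66·(90.3 + 62.5)^0.04 = 0.8071 m = 807 mm
Check: V = 0.850 m/s, Re = 5.97×10^5, f = 0.01515, h_f = 2.07 m ≈ 2.21 m ✓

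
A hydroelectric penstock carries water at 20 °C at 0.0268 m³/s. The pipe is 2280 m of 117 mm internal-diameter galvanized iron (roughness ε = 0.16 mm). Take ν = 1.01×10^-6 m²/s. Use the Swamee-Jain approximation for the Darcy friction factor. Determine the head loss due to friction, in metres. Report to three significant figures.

V = 4Q/(πD²) = 4·0.0268/(π·0.117²) = 2.493 m/s
Re = VD/ν = 2.493·0.117/1.01×10^-6 = 2.89×10^5 → turbulent
ε/D = 0.16/117 = 0.00137
Swamee-Jain: f = 0.02218
h_f = f(L/D)V²/(2g) = 0.02218·(2280/0.117)·2.493²/(2·9.81) = 136.9 m

h_f ≈ 137 m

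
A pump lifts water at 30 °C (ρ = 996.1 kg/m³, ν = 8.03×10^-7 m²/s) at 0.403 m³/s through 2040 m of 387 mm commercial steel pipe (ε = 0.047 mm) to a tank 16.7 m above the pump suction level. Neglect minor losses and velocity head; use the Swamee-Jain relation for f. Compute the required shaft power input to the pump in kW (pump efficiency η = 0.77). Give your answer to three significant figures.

P_shaft ≈ 301 kW

V = 4Q/(πD²) = 3.426 m/s; Re = 1.65×10^6; ε/D = 1.21×10^-4; f = 0.01337
h_f = f(L/D)V²/2g = 42.16 m
Total head H = z + h_f = 16.7 + 42.16 = 58.86 m
P_hyd = ρgQH = 996.1·9.81·0.403·58.86 = 231.8 kW
P_shaft = P_hyd/η = 231.8/0.77 = 301.0 kW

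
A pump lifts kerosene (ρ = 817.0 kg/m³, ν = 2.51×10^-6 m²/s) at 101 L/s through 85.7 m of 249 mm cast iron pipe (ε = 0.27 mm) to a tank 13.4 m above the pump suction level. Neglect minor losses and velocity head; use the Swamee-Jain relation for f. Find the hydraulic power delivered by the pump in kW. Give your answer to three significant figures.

V = 4Q/(πD²) = 2.074 m/s; Re = 2.06×10^5; ε/D = 0.00108; f = 0.02148
h_f = f(L/D)V²/2g = 1.621 m
Total head H = z + h_f = 13.4 + 1.621 = 15.02 m
P_hyd = ρgQH = 817.0·9.81·0.101·15.02 = 12.16 kW

P_hyd ≈ 12.2 kW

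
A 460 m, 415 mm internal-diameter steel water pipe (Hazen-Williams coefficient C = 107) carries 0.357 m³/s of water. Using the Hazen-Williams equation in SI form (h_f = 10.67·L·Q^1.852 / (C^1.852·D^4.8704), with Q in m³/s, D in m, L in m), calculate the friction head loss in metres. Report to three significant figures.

h_f = 10.67·460·0.357^1.852 / (107^1.852·0.415^4.8704) = 9.211 m

h_f ≈ 9.21 m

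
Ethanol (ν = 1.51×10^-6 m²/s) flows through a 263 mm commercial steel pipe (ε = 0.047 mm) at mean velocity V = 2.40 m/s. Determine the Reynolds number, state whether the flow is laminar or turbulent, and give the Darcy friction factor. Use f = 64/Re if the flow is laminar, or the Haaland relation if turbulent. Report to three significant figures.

Re ≈ 4.18×10^5; turbulent; f ≈ 0.0153

Re = VD/ν = 2.400·0.263/1.51×10^-6 = 4.18×10^5
Re > 4000 → turbulent; ε/D = 1.79×10^-4
Haaland: f = 0.01534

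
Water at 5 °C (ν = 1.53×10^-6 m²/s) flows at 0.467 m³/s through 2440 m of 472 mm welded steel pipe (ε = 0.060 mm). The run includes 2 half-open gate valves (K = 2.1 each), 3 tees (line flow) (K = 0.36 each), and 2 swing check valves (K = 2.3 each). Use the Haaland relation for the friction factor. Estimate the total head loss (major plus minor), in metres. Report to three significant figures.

V = 4Q/(πD²) = 2.669 m/s; V²/2g = 0.3631 m
Re = 8.23×10^5, ε/D = 1.27×10^-4 → f = 0.01391 (Haaland)
Major: h_f = f(L/D)·V²/2g = 0.01391·5169·0.3631 = 26.11 m
Minor: ΣK = 9.88; h_m = ΣK·V²/2g = 3.587 m
Total H_L = 26.11 + 3.587 = 29.69 m

H_L ≈ 29.7 m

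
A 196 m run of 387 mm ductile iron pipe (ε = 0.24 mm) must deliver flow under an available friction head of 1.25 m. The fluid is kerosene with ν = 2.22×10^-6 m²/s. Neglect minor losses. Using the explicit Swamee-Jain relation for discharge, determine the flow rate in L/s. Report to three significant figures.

Q ≈ 188 L/s

Swamee-Jain (Type II): Q = -0.965·√(gD⁵h_f/L)·ln[ε/(3.7D) + √(3.17ν²L/(gD³h_f))]
√(gD⁵h_f/L) = √(9.81·0.387⁵·1.25/196) = 0.02330
ε/(3.7D) = 1.68×10^-4; √(3.17ν²L/(gD³h_f)) = 6.56×10^-5
Q = -0.965·0.02330·ln(2.332×10^-4) = 0.1881 m³/s
Check: V = 1.60 m/s, Re = 2.79×10^5, f = 0.01908, h_f = 1.26 m ≈ 1.25 m ✓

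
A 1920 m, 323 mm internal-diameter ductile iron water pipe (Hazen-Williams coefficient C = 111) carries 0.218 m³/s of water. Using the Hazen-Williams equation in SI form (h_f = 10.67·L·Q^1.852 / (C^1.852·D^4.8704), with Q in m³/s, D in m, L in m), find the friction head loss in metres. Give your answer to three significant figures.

h_f ≈ 48.8 m

h_f = 10.67·1920·0.218^1.852 / (111^1.852·0.323^4.8704) = 48.83 m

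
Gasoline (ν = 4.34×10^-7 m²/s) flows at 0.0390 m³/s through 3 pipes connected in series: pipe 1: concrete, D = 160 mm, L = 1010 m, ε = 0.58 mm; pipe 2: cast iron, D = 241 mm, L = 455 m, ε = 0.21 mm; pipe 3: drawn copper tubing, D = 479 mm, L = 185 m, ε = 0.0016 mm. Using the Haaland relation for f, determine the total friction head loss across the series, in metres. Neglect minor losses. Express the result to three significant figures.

H ≈ 35.1 m

Pipe 1: V = 1.940 m/s, Re = 7.15×10^5, ε/D = 0.00362, f = 0.02782, h_1 = f(L/D)V²/2g = 33.68 m
Pipe 2: V = 0.8549 m/s, Re = 4.75×10^5, ε/D = 8.71×10^-4, f = 0.01964, h_2 = f(L/D)V²/2g = 1.381 m
Pipe 3: V = 0.2164 m/s, Re = 2.39×10^5, ε/D = 3.34×10^-6, f = 0.01500, h_3 = f(L/D)V²/2g = 0.01383 m
Series → Q common, losses add: H = Σh = 35.07 m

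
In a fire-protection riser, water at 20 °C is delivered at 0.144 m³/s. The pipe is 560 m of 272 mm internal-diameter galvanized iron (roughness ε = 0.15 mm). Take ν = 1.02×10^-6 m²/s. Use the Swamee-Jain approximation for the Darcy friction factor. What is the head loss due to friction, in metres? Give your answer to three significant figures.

V = 4Q/(πD²) = 4·0.144/(π·0.272²) = 2.478 m/s
Re = VD/ν = 2.478·0.272/1.02×10^-6 = 6.61×10^5 → turbulent
ε/D = 0.15/272 = 5.51×10^-4
Swamee-Jain: f = 0.01788
h_f = f(L/D)V²/(2g) = 0.01788·(560/0.272)·2.478²/(2·9.81) = 11.52 m

h_f ≈ 11.5 m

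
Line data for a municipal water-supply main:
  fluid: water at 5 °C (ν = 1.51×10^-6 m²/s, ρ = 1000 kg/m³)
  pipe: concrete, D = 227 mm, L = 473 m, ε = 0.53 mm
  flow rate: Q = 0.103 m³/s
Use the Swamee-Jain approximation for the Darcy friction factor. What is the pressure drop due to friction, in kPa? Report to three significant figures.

Δp ≈ 169 kPa

V = 4Q/(πD²) = 4·0.103/(π·0.227²) = 2.545 m/s
Re = VD/ν = 2.545·0.227/1.51×10^-6 = 3.83×10^5 → turbulent
ε/D = 0.53/227 = 0.00233
Swamee-Jain: f = 0.02497
h_f = f(L/D)V²/(2g) = 0.02497·(473/0.227)·2.545²/(2·9.81) = 17.18 m
Δp = ρg·h_f = 1000·9.81·17.18 = 168.5 kPa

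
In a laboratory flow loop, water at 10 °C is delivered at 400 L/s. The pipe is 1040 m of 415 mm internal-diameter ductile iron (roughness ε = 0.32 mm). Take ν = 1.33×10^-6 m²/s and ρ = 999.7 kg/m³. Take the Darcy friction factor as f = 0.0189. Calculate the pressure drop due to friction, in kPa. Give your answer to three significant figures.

V = 4Q/(πD²) = 4·0.400/(π·0.415²) = 2.957 m/s
h_f = f(L/D)V²/(2g) = 0.01890·(1040/0.415)·2.957²/(2·9.81) = 21.11 m
Δp = ρg·h_f = 999.7·9.81·21.11 = 207.0 kPa

Δp ≈ 207 kPa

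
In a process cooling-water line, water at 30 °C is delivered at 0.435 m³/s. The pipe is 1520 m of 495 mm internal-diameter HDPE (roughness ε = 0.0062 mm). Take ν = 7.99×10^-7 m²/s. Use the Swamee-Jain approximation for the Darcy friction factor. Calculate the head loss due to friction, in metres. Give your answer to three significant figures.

V = 4Q/(πD²) = 4·0.435/(π·0.495²) = 2.260 m/s
Re = VD/ν = 2.260·0.495/7.99×10^-7 = 1.40×10^6 → turbulent
ε/D = 0.0062/495 = 1.25×10^-5
Swamee-Jain: f = 0.01135
h_f = f(L/D)V²/(2g) = 0.01135·(1520/0.495)·2.260²/(2·9.81) = 9.076 m

h_f ≈ 9.08 m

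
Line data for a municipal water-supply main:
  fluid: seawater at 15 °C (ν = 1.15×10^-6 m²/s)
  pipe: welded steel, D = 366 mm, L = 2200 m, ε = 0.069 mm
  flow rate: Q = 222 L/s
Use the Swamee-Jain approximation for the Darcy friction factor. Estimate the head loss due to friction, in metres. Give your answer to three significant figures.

h_f ≈ 20.5 m

V = 4Q/(πD²) = 4·0.222/(π·0.366²) = 2.110 m/s
Re = VD/ν = 2.110·0.366/1.15×10^-6 = 6.72×10^5 → turbulent
ε/D = 0.069/366 = 1.89×10^-4
Swamee-Jain: f = 0.01504
h_f = f(L/D)V²/(2g) = 0.01504·(2200/0.366)·2.110²/(2·9.81) = 20.51 m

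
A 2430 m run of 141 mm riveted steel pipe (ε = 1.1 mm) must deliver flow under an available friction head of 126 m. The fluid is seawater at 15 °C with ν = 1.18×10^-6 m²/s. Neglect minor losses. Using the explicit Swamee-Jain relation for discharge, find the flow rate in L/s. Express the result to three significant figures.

Swamee-Jain (Type II): Q = -0.965·√(gD⁵h_f/L)·ln[ε/(3.7D) + √(3.17ν²L/(gD³h_f))]
√(gD⁵h_f/L) = √(9.81·0.141⁵·126/2430) = 0.005324
ε/(3.7D) = 0.00211; √(3.17ν²L/(gD³h_f)) = 5.56×10^-5
Q = -0.965·0.005324·ln(0.002164) = 0.03153 m³/s
Check: V = 2.02 m/s, Re = 2.41×10^5, f = 0.03535, h_f = 127 m ≈ 126 m ✓

Q ≈ 31.5 L/s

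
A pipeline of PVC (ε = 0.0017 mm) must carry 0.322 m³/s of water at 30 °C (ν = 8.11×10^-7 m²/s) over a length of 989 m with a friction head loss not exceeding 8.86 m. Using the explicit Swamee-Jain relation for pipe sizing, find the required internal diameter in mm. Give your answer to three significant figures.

D ≈ 408 mm

Swamee-Jain (Type III): D = 0.66·[ε^1.25·(LQ²/(gh_f))^4.75 + ν·Q^9.4·(L/(gh_f))^5.2]^0.04
LQ²/(gh_f) = 1.180; L/(gh_f) = 11.38
Term 1 = ε^1.25·(…)^4.75 = 1.35×10^-7; Term 2 = ν·Q^9.4·(…)^5.2 = 5.95×10^-6
D = 0.66·(1.35×10^-7 + 5.95×10^-6)^0.04 = 0.4082 m = 408 mm
Check: V = 2.46 m/s, Re = 1.24×10^6, f = 0.01132, h_f = 8.46 m ≈ 8.86 m ✓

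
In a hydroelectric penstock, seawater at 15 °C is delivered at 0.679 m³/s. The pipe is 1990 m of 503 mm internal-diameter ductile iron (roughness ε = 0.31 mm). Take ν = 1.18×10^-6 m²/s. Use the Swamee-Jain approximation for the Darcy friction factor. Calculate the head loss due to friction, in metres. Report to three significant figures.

V = 4Q/(πD²) = 4·0.679/(π·0.503²) = 3.417 m/s
Re = VD/ν = 3.417·0.503/1.18×10^-6 = 1.46×10^6 → turbulent
ε/D = 0.31/503 = 6.16×10^-4
Swamee-Jain: f = 0.01789
h_f = f(L/D)V²/(2g) = 0.01789·(1990/0.503)·3.417²/(2·9.81) = 42.13 m

h_f ≈ 42.1 m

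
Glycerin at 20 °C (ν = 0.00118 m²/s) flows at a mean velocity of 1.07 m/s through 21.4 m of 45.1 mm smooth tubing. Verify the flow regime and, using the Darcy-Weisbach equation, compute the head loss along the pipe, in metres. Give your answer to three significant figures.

Re = VD/ν = 1.07·0.04510/0.00118 = 40.9 → laminar (Re < 2300)
f = 64/Re = 1.565
h_f = f(L/D)V²/(2g) = 1.565·(21.4/0.04510)·1.07²/(2·9.81) = 43.33 m

h_f ≈ 43.3 m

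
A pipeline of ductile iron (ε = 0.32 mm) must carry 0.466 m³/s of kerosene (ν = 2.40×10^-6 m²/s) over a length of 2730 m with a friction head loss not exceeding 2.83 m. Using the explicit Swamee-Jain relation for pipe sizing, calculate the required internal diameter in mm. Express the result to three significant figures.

Swamee-Jain (Type III): D = 0.66·[ε^1.25·(LQ²/(gh_f))^4.75 + ν·Q^9.4·(L/(gh_f))^5.2]^0.04
LQ²/(gh_f) = 21.35; L/(gh_f) = 98.33
Term 1 = ε^1.25·(…)^4.75 = 88.4; Term 2 = ν·Q^9.4·(…)^5.2 = 42.2
D = 0.66·(88.4 + 42.2)^0.04 = 0.8020 m = 802 mm
Check: V = 0.922 m/s, Re = 3.08×10^5, f = 0.01768, h_f = 2.61 m ≈ 2.83 m ✓

D ≈ 802 mm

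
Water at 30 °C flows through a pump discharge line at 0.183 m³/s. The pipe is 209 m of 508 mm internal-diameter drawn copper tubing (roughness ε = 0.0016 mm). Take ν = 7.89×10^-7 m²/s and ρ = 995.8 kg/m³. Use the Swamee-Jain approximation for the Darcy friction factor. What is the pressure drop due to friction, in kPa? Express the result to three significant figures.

Δp ≈ 2.14 kPa

V = 4Q/(πD²) = 4·0.183/(π·0.508²) = 0.9029 m/s
Re = VD/ν = 0.9029·0.508/7.89×10^-7 = 5.81×10^5 → turbulent
ε/D = 0.0016/508 = 3.15×10^-6
Swamee-Jain: f = 0.01280
h_f = f(L/D)V²/(2g) = 0.01280·(209/0.508)·0.9029²/(2·9.81) = 0.2188 m
Δp = ρg·h_f = 995.8·9.81·0.2188 = 2.138 kPa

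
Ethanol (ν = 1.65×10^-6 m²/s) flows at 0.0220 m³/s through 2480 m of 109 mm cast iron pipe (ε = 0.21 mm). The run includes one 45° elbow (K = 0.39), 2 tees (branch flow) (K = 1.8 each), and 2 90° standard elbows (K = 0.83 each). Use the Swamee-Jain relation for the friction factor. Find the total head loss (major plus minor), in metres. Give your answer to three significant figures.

V = 4Q/(πD²) = 2.358 m/s; V²/2g = 0.2833 m
Re = 1.56×10^5, ε/D = 0.00193 → f = 0.02453 (Swamee-Jain)
Major: h_f = f(L/D)·V²/2g = 0.02453·22752·0.2833 = 158.2 m
Minor: ΣK = 5.65; h_m = ΣK·V²/2g = 1.601 m
Total H_L = 158.2 + 1.601 = 159.8 m

H_L ≈ 160 m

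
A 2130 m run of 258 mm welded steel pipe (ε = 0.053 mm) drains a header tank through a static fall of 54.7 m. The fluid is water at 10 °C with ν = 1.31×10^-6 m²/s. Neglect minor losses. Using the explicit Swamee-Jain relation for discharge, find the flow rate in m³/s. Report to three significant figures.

Q ≈ 0.152 m³/s

Swamee-Jain (Type II): Q = -0.965·√(gD⁵h_f/L)·ln[ε/(3.7D) + √(3.17ν²L/(gD³h_f))]
√(gD⁵h_f/L) = √(9.81·0.258⁵·54.7/2130) = 0.01697
ε/(3.7D) = 5.55×10^-5; √(3.17ν²L/(gD³h_f)) = 3.55×10^-5
Q = -0.965·0.01697·ln(9.098×10^-5) = 0.1524 m³/s
Check: V = 2.91 m/s, Re = 5.74×10^5, f = 0.01539, h_f = 55.0 m ≈ 54.7 m ✓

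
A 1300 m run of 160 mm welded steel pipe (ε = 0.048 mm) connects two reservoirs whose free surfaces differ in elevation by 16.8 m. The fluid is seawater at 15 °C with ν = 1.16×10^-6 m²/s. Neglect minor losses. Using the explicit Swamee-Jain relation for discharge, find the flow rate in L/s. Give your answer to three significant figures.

Q ≈ 30.5 L/s

Swamee-Jain (Type II): Q = -0.965·√(gD⁵h_f/L)·ln[ε/(3.7D) + √(3.17ν²L/(gD³h_f))]
√(gD⁵h_f/L) = √(9.81·0.160⁵·16.8/1300) = 0.003646
ε/(3.7D) = 8.11×10^-5; √(3.17ν²L/(gD³h_f)) = 9.06×10^-5
Q = -0.965·0.003646·ln(1.717×10^-4) = 0.03050 m³/s
Check: V = 1.52 m/s, Re = 2.09×10^5, f = 0.01770, h_f = 16.9 m ≈ 16.8 m ✓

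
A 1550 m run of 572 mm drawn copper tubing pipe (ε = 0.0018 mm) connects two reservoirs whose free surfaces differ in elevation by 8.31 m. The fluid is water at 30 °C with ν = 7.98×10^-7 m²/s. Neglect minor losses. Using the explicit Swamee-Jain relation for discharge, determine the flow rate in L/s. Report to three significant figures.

Swamee-Jain (Type II): Q = -0.965·√(gD⁵h_f/L)·ln[ε/(3.7D) + √(3.17ν²L/(gD³h_f))]
√(gD⁵h_f/L) = √(9.81·0.572⁵·8.31/1550) = 0.05675
ε/(3.7D) = 8.51×10^-7; √(3.17ν²L/(gD³h_f)) = 1.43×10^-5
Q = -0.965·0.05675·ln(1.517×10^-5) = 0.6077 m³/s
Check: V = 2.36 m/s, Re = 1.69×10^6, f = 0.01075, h_f = 8.30 m ≈ 8.31 m ✓

Q ≈ 608 L/s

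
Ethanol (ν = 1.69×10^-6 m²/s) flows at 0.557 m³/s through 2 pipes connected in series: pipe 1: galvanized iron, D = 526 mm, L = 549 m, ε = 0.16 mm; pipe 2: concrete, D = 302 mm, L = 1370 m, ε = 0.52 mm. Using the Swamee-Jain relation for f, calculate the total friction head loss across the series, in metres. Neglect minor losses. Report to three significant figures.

Pipe 1: V = 2.563 m/s, Re = 7.98×10^5, ε/D = 3.04×10^-4, f = 0.01596, h_1 = f(L/D)V²/2g = 5.578 m
Pipe 2: V = 7.776 m/s, Re = 1.39×10^6, ε/D = 0.00172, f = 0.02273, h_2 = f(L/D)V²/2g = 317.7 m
Series → Q common, losses add: H = Σh = 323.3 m

H ≈ 323 m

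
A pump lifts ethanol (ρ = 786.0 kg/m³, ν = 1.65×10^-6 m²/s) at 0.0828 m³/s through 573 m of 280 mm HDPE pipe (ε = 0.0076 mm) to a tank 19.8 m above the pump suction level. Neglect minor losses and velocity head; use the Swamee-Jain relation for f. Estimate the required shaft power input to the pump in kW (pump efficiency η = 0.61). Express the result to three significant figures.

V = 4Q/(πD²) = 1.345 m/s; Re = 2.28×10^5; ε/D = 2.71×10^-5; f = 0.01541
h_f = f(L/D)V²/2g = 2.906 m
Total head H = z + h_f = 19.8 + 2.906 = 22.71 m
P_hyd = ρgQH = 786.0·9.81·0.0828·22.71 = 14.50 kW
P_shaft = P_hyd/η = 14.50/0.61 = 23.76 kW

P_shaft ≈ 23.8 kW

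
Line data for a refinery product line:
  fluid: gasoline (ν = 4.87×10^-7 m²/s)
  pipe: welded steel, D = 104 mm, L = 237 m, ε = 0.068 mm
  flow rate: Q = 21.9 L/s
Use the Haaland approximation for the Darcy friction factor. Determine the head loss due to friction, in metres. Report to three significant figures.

h_f ≈ 14.2 m

V = 4Q/(πD²) = 4·0.0219/(π·0.104²) = 2.578 m/s
Re = VD/ν = 2.578·0.104/4.87×10^-7 = 5.51×10^5 → turbulent
ε/D = 0.068/104 = 6.54×10^-4
Haaland: f = 0.01843
h_f = f(L/D)V²/(2g) = 0.01843·(237/0.104)·2.578²/(2·9.81) = 14.23 m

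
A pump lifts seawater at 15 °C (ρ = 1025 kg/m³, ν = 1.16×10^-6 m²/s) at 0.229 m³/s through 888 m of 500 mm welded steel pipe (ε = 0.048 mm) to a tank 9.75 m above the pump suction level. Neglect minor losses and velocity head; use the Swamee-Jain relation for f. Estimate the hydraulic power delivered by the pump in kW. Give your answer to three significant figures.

P_hyd ≈ 26.5 kW

V = 4Q/(πD²) = 1.166 m/s; Re = 5.03×10^5; ε/D = 9.60×10^-5; f = 0.01441
h_f = f(L/D)V²/2g = 1.774 m
Total head H = z + h_f = 9.75 + 1.774 = 11.52 m
P_hyd = ρgQH = 1025·9.81·0.229·11.52 = 26.54 kW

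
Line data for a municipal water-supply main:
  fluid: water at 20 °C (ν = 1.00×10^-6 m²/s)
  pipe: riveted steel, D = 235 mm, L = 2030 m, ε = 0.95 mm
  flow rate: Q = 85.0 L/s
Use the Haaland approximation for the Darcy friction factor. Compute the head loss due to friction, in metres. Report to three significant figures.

h_f ≈ 48.7 m

V = 4Q/(πD²) = 4·0.0850/(π·0.235²) = 1.960 m/s
Re = VD/ν = 1.960·0.235/1.00×10^-6 = 4.61×10^5 → turbulent
ε/D = 0.95/235 = 0.00404
Haaland: f = 0.02878
h_f = f(L/D)V²/(2g) = 0.02878·(2030/0.235)·1.960²/(2·9.81) = 48.66 m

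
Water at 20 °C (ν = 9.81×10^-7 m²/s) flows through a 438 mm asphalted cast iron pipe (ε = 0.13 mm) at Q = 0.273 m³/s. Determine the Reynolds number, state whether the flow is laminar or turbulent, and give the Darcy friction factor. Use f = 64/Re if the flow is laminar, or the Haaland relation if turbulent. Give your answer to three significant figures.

Re ≈ 8.09×10^5; turbulent; f ≈ 0.0157

V = 4Q/(πD²) = 1.812 m/s
Re = VD/ν = 1.812·0.438/9.81×10^-7 = 8.09×10^5
Re > 4000 → turbulent; ε/D = 2.97×10^-4
Haaland: f = 0.01571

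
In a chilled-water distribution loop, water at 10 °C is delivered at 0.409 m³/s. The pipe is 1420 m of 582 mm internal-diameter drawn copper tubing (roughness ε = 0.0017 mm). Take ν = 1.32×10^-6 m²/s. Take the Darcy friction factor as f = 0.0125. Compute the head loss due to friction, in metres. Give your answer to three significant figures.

V = 4Q/(πD²) = 4·0.409/(π·0.582²) = 1.537 m/s
h_f = f(L/D)V²/(2g) = 0.01250·(1420/0.582)·1.537²/(2·9.81) = 3.674 m

h_f ≈ 3.67 m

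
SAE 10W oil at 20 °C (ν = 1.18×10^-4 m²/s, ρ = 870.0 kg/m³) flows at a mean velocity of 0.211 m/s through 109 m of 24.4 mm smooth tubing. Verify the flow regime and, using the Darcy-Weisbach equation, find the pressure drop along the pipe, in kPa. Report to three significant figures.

Δp ≈ 127 kPa

Re = VD/ν = 0.211·0.02440/1.18×10^-4 = 43.6 → laminar (Re < 2300)
f = 64/Re = 1.467
h_f = f(L/D)V²/(2g) = 1.467·(109/0.02440)·0.211²/(2·9.81) = 14.87 m
Δp = ρg·h_f = 870.0·9.81·14.87 = 126.9 kPa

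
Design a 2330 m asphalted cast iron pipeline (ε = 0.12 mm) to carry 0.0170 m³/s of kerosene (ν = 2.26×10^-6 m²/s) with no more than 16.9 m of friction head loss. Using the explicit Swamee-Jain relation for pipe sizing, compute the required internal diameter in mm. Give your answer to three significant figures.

D ≈ 151 mm

Swamee-Jain (Type III): D = 0.66·[ε^1.25·(LQ²/(gh_f))^4.75 + ν·Q^9.4·(L/(gh_f))^5.2]^0.04
LQ²/(gh_f) = 0.004062; L/(gh_f) = 14.05
Term 1 = ε^1.25·(…)^4.75 = 5.50×10^-17; Term 2 = ν·Q^9.4·(…)^5.2 = 4.89×10^-17
D = 0.66·(5.50×10^-17 + 4.89×10^-17)^0.04 = 0.1514 m = 151 mm
Check: V = 0.944 m/s, Re = 6.32×10^4, f = 0.02280, h_f = 15.9 m ≈ 16.9 m ✓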